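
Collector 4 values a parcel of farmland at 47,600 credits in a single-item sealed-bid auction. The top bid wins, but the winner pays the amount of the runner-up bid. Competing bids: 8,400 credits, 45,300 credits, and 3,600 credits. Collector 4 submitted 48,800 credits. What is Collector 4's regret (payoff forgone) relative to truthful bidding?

Payoff forgone: 0 credits.

The highest competing bid is 45,300 credits.
Bidding truthfully at 47,600 credits: Collector 4 has the top bid, wins, and pays the second-highest bid 45,300 credits. Payoff = 47,600 credits − 45,300 credits = 2,300 credits.
Bidding 48,800 credits: Collector 4 has the top bid, wins, and pays the second-highest bid 45,300 credits. Payoff = 47,600 credits − 45,300 credits = 2,300 credits.
Regret = truthful payoff − actual payoff = 2,300 credits − 2,300 credits = 0 credits.
The bid only affects whether you win, not the price — here both bids land on the same side of the top rival bid, so the deviation is payoff-neutral.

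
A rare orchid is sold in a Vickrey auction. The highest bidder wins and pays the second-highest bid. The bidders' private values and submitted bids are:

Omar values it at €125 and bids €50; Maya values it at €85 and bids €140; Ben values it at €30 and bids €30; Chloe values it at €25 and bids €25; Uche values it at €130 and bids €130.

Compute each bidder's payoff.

Omar €0, Maya -€45, Ben €0, Chloe €0, Uche €0.

Ordered from highest: Maya €140; Uche €130; Omar €50; Ben €30; Chloe €25.
Maya has the top bid and wins; the price is the second-highest bid, €130.
Maya's payoff = €85 − €130 = -€45. All other bidders lose, so their payoff is 0.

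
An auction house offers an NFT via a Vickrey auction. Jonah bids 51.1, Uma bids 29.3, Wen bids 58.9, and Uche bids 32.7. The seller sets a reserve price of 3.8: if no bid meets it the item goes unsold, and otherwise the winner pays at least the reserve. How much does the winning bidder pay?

Sorted high to low: Wen 58.9 > Jonah 51.1 > Uche 32.7 > Uma 29.3.
Wen has the highest bid, so Wen wins.
The second-highest bid is 51.1, which exceeds the reserve, so that sets the price.

The winner pays 51.1.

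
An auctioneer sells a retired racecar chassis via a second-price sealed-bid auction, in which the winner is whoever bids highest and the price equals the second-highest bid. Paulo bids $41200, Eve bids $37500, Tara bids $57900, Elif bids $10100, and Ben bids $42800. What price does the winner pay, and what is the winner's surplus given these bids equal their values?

Price $42800; surplus $15100.

Ordered from highest: Tara $57900 > Ben $42800 > Paulo $41200 > Eve $37500 > Elif $10100.
Tara is the highest bidder, so Tara wins.
Under the second-price rule, the price is the second-highest bid: $42800.
Surplus = $57900 − $42800 = $15100.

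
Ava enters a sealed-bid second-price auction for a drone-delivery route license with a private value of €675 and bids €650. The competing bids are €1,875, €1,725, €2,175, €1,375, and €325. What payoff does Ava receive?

€0

Highest competing bid: €2,175.
Ava's bid €650 is not the highest, so Ava loses, pays nothing, and earns zero payoff.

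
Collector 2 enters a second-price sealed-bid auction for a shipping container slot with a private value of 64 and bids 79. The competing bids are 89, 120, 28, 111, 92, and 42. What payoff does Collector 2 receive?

Highest competing bid: 120.
Collector 2's bid 79 is not the highest, so Collector 2 loses, pays nothing, and earns zero payoff.

0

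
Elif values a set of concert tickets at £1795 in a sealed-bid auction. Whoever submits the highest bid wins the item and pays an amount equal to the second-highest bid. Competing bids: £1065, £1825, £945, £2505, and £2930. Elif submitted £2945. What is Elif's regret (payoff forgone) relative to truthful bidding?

Regret: £1135.

The highest competing bid is £2930.
Bidding truthfully at £1795: the top bid is £2930 (a rival), so Elif loses. Payoff = £0.
Bidding £2945: Elif has the top bid, wins, and pays the second-highest bid £2930. Payoff = £1795 − £2930 = -£1135.
Regret = truthful payoff − actual payoff = £0 − -£1135 = £1135.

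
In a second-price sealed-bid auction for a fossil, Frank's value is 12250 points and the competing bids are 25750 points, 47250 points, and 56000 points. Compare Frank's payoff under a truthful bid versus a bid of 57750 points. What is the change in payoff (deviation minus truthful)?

The highest competing bid is 56000 points.
Bidding truthfully at 12250 points: the top bid is 56000 points (a rival), so Frank loses. Payoff = 0 points.
Bidding 57750 points: Frank has the top bid, wins, and pays the second-highest bid 56000 points. Payoff = 12250 points − 56000 points = -43750 points.
Change = -43750 points − 0 points = -43750 points.

Change in payoff: -43750 points.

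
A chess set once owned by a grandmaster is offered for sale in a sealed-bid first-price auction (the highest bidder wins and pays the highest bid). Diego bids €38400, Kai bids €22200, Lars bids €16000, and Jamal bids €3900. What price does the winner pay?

Ranking the bids: Diego €38400; Kai €22200; Lars €16000; Jamal €3900.
Diego is the highest bidder, so Diego wins.
Under the first-price rule, the price is the highest bid: €38400.

The winner pays €38400.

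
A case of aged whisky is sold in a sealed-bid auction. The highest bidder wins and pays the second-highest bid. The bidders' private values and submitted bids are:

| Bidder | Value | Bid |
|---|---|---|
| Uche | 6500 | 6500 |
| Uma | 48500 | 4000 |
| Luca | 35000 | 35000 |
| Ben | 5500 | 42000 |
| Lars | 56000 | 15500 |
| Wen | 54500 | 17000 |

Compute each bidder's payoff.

Uche 0, Uma 0, Luca 0, Ben -29500, Lars 0, Wen 0.

Sorted high to low: Ben 42000, then Luca 35000, then Wen 17000, then Lars 15500, then Uche 6500, then Uma 4000.
Ben has the top bid and wins; the price is the second-highest bid, 35000.
Ben's payoff = 5500 − 35000 = -29500. All other bidders lose, so their payoff is 0.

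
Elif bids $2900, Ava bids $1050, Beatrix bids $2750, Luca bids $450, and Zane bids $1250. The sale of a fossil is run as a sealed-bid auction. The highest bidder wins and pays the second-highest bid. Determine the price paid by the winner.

Bids in descending order: Elif $2900 > Beatrix $2750 > Zane $1250 > Ava $1050 > Luca $450.
Elif has the highest bid, so Elif wins.
The second-highest bid is $2750, so that is what Elif pays.

$2750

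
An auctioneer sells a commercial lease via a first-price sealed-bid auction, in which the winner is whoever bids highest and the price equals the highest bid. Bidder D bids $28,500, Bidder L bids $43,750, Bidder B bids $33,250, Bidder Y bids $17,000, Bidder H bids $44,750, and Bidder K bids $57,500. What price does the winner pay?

Price paid: $57,500.

Ordered from highest: Bidder K $57,500 > Bidder H $44,750 > Bidder L $43,750 > Bidder B $33,250 > Bidder D $28,500 > Bidder Y $17,000.
Bidder K is the highest bidder, so Bidder K wins.
Under the first-price rule, the price is the highest bid: $57,500.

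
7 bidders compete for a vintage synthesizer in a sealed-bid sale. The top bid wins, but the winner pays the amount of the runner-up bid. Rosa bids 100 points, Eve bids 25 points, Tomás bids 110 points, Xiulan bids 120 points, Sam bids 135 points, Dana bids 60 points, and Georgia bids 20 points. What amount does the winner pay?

The winner pays 120 points.

Ordered from highest: Sam 135 points > Xiulan 120 points > Tomás 110 points > Rosa 100 points > Dana 60 points > Eve 25 points > Georgia 20 points.
Sam has the highest bid, so Sam wins.
The second-highest bid is 120 points, so that is what Sam pays.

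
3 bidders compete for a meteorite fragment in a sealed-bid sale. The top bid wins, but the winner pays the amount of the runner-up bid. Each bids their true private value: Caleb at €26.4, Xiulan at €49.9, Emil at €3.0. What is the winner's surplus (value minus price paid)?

Winner's surplus: €23.5.

Bids in descending order: Xiulan €49.9 > Caleb €26.4 > Emil €3.0.
Xiulan wins with the top bid and pays the second-highest, €26.4.
Surplus = €49.9 − €26.4 = €23.5.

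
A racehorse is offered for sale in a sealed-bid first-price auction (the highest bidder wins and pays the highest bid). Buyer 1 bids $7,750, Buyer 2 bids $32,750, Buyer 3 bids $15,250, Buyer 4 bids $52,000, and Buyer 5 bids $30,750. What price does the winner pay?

Ranking the bids: Buyer 4 $52,000; Buyer 2 $32,750; Buyer 5 $30,750; Buyer 3 $15,250; Buyer 1 $7,750.
Buyer 4 is the highest bidder, so Buyer 4 wins.
Under the first-price rule, the price is the highest bid: $52,000.

Price paid: $52,000.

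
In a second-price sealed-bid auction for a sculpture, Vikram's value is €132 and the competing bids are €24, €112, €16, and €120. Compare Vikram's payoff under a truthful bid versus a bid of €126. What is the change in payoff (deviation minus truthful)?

The highest competing bid is €120.
Bidding truthfully at €132: Vikram has the top bid, wins, and pays the second-highest bid €120. Payoff = €132 − €120 = €12.
Bidding €126: Vikram has the top bid, wins, and pays the second-highest bid €120. Payoff = €132 − €120 = €12.
Change = €12 − €12 = €0.
The bid only affects whether you win, not the price — here both bids land on the same side of the top rival bid, so the deviation is payoff-neutral.

Payoff change: €0.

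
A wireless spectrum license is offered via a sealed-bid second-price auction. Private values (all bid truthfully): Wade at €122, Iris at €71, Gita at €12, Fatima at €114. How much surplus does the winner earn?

Surplus = €8.

Bids in descending order: Wade €122, then Fatima €114, then Iris €71, then Gita €12.
Wade wins with the top bid and pays the second-highest, €114.
Surplus = €122 − €114 = €8.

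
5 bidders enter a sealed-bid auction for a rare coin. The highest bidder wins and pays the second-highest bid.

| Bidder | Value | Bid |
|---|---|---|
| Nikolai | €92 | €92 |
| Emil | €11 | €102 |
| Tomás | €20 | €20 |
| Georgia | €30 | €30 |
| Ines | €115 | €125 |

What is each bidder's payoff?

Nikolai €0, Emil €0, Tomás €0, Georgia €0, Ines €13.

Ordered from highest: Ines €125, then Emil €102, then Nikolai €92, then Georgia €30, then Tomás €20.
Ines has the top bid and wins; the price is the second-highest bid, €102.
Ines's payoff = €115 − €102 = €13. All other bidders lose, so their payoff is 0.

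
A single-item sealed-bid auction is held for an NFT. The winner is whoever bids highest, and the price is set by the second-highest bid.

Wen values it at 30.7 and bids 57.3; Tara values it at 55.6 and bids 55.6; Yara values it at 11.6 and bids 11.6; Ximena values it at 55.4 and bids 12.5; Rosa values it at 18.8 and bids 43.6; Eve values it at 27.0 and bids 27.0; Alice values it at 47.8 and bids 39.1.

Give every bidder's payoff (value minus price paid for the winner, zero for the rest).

Wen -24.9, Tara 0.0, Yara 0.0, Ximena 0.0, Rosa 0.0, Eve 0.0, Alice 0.0.

Sorted high to low: Wen 57.3; Tara 55.6; Rosa 43.6; Alice 39.1; Eve 27.0; Ximena 12.5; Yara 11.6.
Wen has the top bid and wins; the price is the second-highest bid, 55.6.
Wen's payoff = 30.7 − 55.6 = -24.9. All other bidders lose, so their payoff is 0.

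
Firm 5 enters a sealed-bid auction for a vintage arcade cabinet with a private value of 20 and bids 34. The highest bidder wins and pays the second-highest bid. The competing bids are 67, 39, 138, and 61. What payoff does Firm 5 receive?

The bidder's payoff: 0.

Highest competing bid: 138.
Firm 5's bid 34 is not the highest, so Firm 5 loses, pays nothing, and earns zero payoff.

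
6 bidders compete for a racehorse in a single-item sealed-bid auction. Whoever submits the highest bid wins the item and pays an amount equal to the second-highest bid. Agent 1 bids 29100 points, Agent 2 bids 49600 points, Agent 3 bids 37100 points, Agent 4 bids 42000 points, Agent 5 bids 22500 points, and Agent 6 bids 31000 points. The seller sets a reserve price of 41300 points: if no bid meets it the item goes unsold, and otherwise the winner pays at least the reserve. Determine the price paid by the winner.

The winner pays 42000 points.

Ranking the bids: Agent 2 49600 points, then Agent 4 42000 points, then Agent 3 37100 points, then Agent 6 31000 points, then Agent 1 29100 points, then Agent 5 22500 points.
Agent 2 has the highest bid, so Agent 2 wins.
The second-highest bid is 42000 points, which exceeds the reserve, so that sets the price.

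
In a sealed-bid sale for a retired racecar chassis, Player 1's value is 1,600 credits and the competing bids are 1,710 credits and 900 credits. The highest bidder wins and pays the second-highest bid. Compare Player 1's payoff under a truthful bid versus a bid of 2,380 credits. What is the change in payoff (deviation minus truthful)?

Payoff change: -110 credits.

The highest competing bid is 1,710 credits.
Bidding truthfully at 1,600 credits: the top bid is 1,710 credits (a rival), so Player 1 loses. Payoff = 0 credits.
Bidding 2,380 credits: Player 1 has the top bid, wins, and pays the second-highest bid 1,710 credits. Payoff = 1,600 credits − 1,710 credits = -110 credits.
Change = -110 credits − 0 credits = -110 credits.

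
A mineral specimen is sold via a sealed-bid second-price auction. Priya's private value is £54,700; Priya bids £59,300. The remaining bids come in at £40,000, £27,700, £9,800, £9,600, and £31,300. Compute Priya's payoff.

Highest competing bid: £40,000.
Priya's bid £59,300 is the highest overall, so Priya wins and pays the second-highest bid, £40,000.
Payoff = value − price = £54,700 − £40,000 = £14,700.

Priya's payoff: £14,700.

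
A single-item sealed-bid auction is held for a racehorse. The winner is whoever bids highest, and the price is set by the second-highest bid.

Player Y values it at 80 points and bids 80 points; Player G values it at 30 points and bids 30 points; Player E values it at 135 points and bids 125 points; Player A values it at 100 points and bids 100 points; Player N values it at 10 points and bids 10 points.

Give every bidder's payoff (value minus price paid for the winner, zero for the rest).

Payoffs: Player Y 0 points, Player G 0 points, Player E 35 points, Player A 0 points, Player N 0 points.

Ranking the bids: Player E 125 points, then Player A 100 points, then Player Y 80 points, then Player G 30 points, then Player N 10 points.
Player E has the top bid and wins; the price is the second-highest bid, 100 points.
Player E's payoff = 135 points − 100 points = 35 points. All other bidders lose, so their payoff is 0.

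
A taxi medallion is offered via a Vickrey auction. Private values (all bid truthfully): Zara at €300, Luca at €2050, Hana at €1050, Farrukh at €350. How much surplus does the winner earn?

€1000

Sorted high to low: Luca €2050, then Hana €1050, then Farrukh €350, then Zara €300.
Luca wins with the top bid and pays the second-highest, €1050.
Surplus = €2050 − €1050 = €1000.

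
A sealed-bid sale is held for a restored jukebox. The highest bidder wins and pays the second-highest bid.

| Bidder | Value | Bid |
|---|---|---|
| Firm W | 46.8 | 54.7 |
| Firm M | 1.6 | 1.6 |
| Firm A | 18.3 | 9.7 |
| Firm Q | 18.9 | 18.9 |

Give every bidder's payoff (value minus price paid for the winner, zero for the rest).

Ordered from highest: Firm W 54.7, then Firm Q 18.9, then Firm A 9.7, then Firm M 1.6.
Firm W has the top bid and wins; the price is the second-highest bid, 18.9.
Firm W's payoff = 46.8 − 18.9 = 27.9. All other bidders lose, so their payoff is 0.

Payoffs: Firm W 27.9, Firm M 0.0, Firm A 0.0, Firm Q 0.0.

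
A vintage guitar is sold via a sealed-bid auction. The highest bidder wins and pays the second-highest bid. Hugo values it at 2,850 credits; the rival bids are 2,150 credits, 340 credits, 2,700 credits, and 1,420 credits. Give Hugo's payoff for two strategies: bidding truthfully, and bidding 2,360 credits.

The highest competing bid is 2,700 credits.
Bidding truthfully at 2,850 credits: Hugo has the top bid, wins, and pays the second-highest bid 2,700 credits. Payoff = 2,850 credits − 2,700 credits = 150 credits.
Bidding 2,360 credits: the top bid is 2,700 credits (a rival), so Hugo loses. Payoff = 0 credits.

(a) 150 credits  (b) 0 credits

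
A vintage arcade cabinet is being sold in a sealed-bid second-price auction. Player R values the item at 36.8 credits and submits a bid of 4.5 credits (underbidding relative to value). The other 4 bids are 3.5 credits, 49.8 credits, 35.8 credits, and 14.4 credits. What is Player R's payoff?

Highest competing bid: 49.8 credits.
Player R's bid 4.5 credits is not the highest, so Player R loses, pays nothing, and earns zero payoff.

Payoff = 0.0 credits.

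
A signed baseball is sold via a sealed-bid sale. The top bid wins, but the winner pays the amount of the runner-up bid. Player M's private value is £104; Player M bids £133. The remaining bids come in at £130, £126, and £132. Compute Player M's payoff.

-£28

Highest competing bid: £132.
Player M's bid £133 is the highest overall, so Player M wins and pays the second-highest bid, £132.
Payoff = value − price = £104 − £132 = -£28.
Overbidding won the item at a price above value — truthful bidding would have avoided this loss.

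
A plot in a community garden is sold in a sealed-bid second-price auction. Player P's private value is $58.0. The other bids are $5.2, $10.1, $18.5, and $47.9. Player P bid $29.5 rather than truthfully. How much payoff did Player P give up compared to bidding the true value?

Regret: $10.1.

The highest competing bid is $47.9.
Bidding truthfully at $58.0: Player P has the top bid, wins, and pays the second-highest bid $47.9. Payoff = $58.0 − $47.9 = $10.1.
Bidding $29.5: the top bid is $47.9 (a rival), so Player P loses. Payoff = $0.0.
Regret = truthful payoff − actual payoff = $10.1 − $0.0 = $10.1.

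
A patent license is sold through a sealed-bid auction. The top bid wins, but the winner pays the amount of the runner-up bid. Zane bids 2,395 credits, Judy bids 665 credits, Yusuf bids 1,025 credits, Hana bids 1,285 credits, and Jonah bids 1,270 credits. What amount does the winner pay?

Ranking the bids: Zane 2,395 credits > Hana 1,285 credits > Jonah 1,270 credits > Yusuf 1,025 credits > Judy 665 credits.
Zane has the highest bid, so Zane wins.
The second-highest bid is 1,285 credits, so that is what Zane pays.

The winner pays 1,285 credits.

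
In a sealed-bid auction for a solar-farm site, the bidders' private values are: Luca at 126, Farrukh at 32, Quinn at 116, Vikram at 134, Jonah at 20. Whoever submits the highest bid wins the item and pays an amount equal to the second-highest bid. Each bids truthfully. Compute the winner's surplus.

Surplus = 8.

Ranking the bids: Vikram 134, then Luca 126, then Quinn 116, then Farrukh 32, then Jonah 20.
Vikram wins with the top bid and pays the second-highest, 126.
Surplus = 134 − 126 = 8.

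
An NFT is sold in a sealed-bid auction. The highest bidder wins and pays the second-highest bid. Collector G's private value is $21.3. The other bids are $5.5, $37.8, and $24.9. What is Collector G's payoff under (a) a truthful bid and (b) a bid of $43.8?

(a) $0.0  (b) -$16.5

The highest competing bid is $37.8.
Bidding truthfully at $21.3: the top bid is $37.8 (a rival), so Collector G loses. Payoff = $0.0.
Bidding $43.8: Collector G has the top bid, wins, and pays the second-highest bid $37.8. Payoff = $21.3 − $37.8 = -$16.5.
This is the dominant-strategy logic: truthful bidding weakly beats any alternative.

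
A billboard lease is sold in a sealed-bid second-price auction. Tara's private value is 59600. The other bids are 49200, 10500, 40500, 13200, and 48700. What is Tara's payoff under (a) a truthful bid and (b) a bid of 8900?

The highest competing bid is 49200.
Bidding truthfully at 59600: Tara has the top bid, wins, and pays the second-highest bid 49200. Payoff = 59600 − 49200 = 10400.
Bidding 8900: the top bid is 49200 (a rival), so Tara loses. Payoff = 0.
This is the dominant-strategy logic: truthful bidding weakly beats any alternative.

(a) 10400  (b) 0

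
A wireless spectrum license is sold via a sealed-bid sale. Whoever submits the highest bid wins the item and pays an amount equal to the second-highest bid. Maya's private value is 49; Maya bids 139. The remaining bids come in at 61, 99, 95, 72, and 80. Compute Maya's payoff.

Highest competing bid: 99.
Maya's bid 139 is the highest overall, so Maya wins and pays the second-highest bid, 99.
Payoff = value − price = 49 − 99 = -50.

-50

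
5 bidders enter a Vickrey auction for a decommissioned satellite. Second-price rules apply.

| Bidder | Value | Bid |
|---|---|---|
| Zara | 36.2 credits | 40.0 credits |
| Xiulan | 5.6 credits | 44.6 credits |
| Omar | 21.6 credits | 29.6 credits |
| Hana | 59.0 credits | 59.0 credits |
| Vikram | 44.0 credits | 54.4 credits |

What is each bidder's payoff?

Payoffs: Zara 0.0 credits, Xiulan 0.0 credits, Omar 0.0 credits, Hana 4.6 credits, Vikram 0.0 credits.

Sorted high to low: Hana 59.0 credits, then Vikram 54.4 credits, then Xiulan 44.6 credits, then Zara 40.0 credits, then Omar 29.6 credits.
Hana has the top bid and wins; the price is the second-highest bid, 54.4 credits.
Hana's payoff = 59.0 credits − 54.4 credits = 4.6 credits. All other bidders lose, so their payoff is 0.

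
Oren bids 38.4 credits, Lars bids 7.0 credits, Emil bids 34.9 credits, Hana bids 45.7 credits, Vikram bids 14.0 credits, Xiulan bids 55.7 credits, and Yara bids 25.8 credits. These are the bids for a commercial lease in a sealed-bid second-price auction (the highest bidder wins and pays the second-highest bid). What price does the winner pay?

The winner pays 45.7 credits.

Sorted high to low: Xiulan 55.7 credits; Hana 45.7 credits; Oren 38.4 credits; Emil 34.9 credits; Yara 25.8 credits; Vikram 14.0 credits; Lars 7.0 credits.
Xiulan is the highest bidder, so Xiulan wins.
Under the second-price rule, the price is the second-highest bid: 45.7 credits.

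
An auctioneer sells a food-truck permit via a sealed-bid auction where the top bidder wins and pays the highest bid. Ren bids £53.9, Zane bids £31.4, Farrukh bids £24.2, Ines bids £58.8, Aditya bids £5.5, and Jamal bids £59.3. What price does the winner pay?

£59.3

Sorted high to low: Jamal £59.3; Ines £58.8; Ren £53.9; Zane £31.4; Farrukh £24.2; Aditya £5.5.
Jamal is the highest bidder, so Jamal wins.
Under the first-price rule, the price is the highest bid: £59.3.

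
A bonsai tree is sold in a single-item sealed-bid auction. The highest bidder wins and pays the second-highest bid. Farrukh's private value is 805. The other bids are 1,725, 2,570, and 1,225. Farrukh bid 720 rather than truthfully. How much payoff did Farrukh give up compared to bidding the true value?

The highest competing bid is 2,570.
Bidding truthfully at 805: the top bid is 2,570 (a rival), so Farrukh loses. Payoff = 0.
Bidding 720: the top bid is 2,570 (a rival), so Farrukh loses. Payoff = 0.
Regret = truthful payoff − actual payoff = 0 − 0 = 0.

Regret: 0.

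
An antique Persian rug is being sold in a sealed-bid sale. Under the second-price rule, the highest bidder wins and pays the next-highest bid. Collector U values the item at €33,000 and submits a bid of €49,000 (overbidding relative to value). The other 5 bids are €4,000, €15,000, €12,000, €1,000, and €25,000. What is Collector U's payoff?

€8,000

Highest competing bid: €25,000.
Collector U's bid €49,000 is the highest overall, so Collector U wins and pays the second-highest bid, €25,000.
Payoff = value − price = €33,000 − €25,000 = €8,000.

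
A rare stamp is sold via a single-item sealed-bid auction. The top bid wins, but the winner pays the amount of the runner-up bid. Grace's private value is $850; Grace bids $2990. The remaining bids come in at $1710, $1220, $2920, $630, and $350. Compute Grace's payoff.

Highest competing bid: $2920.
Grace's bid $2990 is the highest overall, so Grace wins and pays the second-highest bid, $2920.
Payoff = value − price = $850 − $2920 = -$2070.

Grace's payoff: -$2070.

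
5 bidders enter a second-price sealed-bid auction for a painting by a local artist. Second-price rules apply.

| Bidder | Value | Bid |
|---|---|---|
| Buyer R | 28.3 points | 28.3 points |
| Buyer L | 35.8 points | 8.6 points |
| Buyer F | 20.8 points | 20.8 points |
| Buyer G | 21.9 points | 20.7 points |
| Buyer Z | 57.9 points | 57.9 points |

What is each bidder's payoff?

Ranking the bids: Buyer Z 57.9 points; Buyer R 28.3 points; Buyer F 20.8 points; Buyer G 20.7 points; Buyer L 8.6 points.
Buyer Z has the top bid and wins; the price is the second-highest bid, 28.3 points.
Buyer Z's payoff = 57.9 points − 28.3 points = 29.6 points. All other bidders lose, so their payoff is 0.

Payoffs: Buyer R 0.0 points, Buyer L 0.0 points, Buyer F 0.0 points, Buyer G 0.0 points, Buyer Z 29.6 points.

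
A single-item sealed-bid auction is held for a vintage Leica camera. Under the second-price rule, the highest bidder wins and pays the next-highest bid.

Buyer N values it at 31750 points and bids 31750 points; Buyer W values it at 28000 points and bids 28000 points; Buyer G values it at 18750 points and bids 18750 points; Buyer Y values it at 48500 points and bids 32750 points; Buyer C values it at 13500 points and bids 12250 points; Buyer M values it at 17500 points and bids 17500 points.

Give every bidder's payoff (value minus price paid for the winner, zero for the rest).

Payoffs: Buyer N 0 points, Buyer W 0 points, Buyer G 0 points, Buyer Y 16750 points, Buyer C 0 points, Buyer M 0 points.

Sorted high to low: Buyer Y 32750 points > Buyer N 31750 points > Buyer W 28000 points > Buyer G 18750 points > Buyer M 17500 points > Buyer C 12250 points.
Buyer Y has the top bid and wins; the price is the second-highest bid, 31750 points.
Buyer Y's payoff = 48500 points − 31750 points = 16750 points. All other bidders lose, so their payoff is 0.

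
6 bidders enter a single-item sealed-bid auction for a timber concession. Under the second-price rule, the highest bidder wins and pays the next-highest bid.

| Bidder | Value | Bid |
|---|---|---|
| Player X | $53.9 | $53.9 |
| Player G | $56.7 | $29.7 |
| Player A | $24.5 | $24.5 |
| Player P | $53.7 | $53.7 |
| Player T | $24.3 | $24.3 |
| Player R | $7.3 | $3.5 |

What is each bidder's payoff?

Ordered from highest: Player X $53.9, then Player P $53.7, then Player G $29.7, then Player A $24.5, then Player T $24.3, then Player R $3.5.
Player X has the top bid and wins; the price is the second-highest bid, $53.7.
Player X's payoff = $53.9 − $53.7 = $0.2. All other bidders lose, so their payoff is 0.

Payoffs: Player X $0.2, Player G $0.0, Player A $0.0, Player P $0.0, Player T $0.0, Player R $0.0.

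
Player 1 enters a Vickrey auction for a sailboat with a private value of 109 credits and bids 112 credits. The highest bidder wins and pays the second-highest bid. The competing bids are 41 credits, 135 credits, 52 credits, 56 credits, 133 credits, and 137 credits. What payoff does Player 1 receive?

Highest competing bid: 137 credits.
Player 1's bid 112 credits is not the highest, so Player 1 loses, pays nothing, and earns zero payoff.

Payoff = 0 credits.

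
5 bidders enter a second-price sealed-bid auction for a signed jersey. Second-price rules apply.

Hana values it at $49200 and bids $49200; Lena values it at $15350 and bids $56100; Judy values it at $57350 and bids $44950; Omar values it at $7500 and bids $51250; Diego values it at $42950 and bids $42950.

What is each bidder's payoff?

Ranking the bids: Lena $56100, then Omar $51250, then Hana $49200, then Judy $44950, then Diego $42950.
Lena has the top bid and wins; the price is the second-highest bid, $51250.
Lena's payoff = $15350 − $51250 = -$35900. All other bidders lose, so their payoff is 0.

Hana $0, Lena -$35900, Judy $0, Omar $0, Diego $0.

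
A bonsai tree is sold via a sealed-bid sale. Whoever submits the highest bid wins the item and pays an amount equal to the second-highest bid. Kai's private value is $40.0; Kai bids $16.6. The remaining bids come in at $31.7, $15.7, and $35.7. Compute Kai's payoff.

Highest competing bid: $35.7.
Kai's bid $16.6 is not the highest, so Kai loses, pays nothing, and earns zero payoff.

Payoff = $0.0.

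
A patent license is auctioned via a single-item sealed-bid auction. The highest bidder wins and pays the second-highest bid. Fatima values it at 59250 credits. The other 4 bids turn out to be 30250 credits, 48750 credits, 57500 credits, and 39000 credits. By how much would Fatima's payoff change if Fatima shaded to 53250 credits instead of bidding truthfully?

Payoff change: -1750 credits.

The highest competing bid is 57500 credits.
Bidding truthfully at 59250 credits: Fatima has the top bid, wins, and pays the second-highest bid 57500 credits. Payoff = 59250 credits − 57500 credits = 1750 credits.
Bidding 53250 credits: the top bid is 57500 credits (a rival), so Fatima loses. Payoff = 0 credits.
Change = 0 credits − 1750 credits = -1750 credits.
Deviating from a truthful bid can only lose payoff in a second-price auction — never gain.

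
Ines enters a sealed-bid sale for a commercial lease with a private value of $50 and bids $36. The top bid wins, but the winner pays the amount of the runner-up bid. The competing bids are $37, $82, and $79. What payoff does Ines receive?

Highest competing bid: $82.
Ines's bid $36 is not the highest, so Ines loses, pays nothing, and earns zero payoff.

Ines's payoff: $0.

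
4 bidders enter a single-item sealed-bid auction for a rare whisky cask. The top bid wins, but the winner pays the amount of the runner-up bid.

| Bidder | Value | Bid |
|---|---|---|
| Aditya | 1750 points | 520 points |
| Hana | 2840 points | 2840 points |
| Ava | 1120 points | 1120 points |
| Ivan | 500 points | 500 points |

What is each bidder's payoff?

Payoffs: Aditya 0 points, Hana 1720 points, Ava 0 points, Ivan 0 points.

Bids in descending order: Hana 2840 points, then Ava 1120 points, then Aditya 520 points, then Ivan 500 points.
Hana has the top bid and wins; the price is the second-highest bid, 1120 points.
Hana's payoff = 2840 points − 1120 points = 1720 points. All other bidders lose, so their payoff is 0.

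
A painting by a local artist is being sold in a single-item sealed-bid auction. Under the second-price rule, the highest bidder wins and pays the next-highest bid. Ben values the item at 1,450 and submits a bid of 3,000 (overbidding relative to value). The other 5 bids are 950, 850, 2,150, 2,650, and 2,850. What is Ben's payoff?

Payoff = -1,400.

Highest competing bid: 2,850.
Ben's bid 3,000 is the highest overall, so Ben wins and pays the second-highest bid, 2,850.
Payoff = value − price = 1,450 − 2,850 = -1,400.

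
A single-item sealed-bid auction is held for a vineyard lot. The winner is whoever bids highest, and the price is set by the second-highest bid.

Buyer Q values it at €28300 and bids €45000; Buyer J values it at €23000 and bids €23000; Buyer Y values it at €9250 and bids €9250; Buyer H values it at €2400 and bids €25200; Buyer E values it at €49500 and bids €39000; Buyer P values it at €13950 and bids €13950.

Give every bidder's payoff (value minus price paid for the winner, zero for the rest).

Bids in descending order: Buyer Q €45000; Buyer E €39000; Buyer H €25200; Buyer J €23000; Buyer P €13950; Buyer Y €9250.
Buyer Q has the top bid and wins; the price is the second-highest bid, €39000.
Buyer Q's payoff = €28300 − €39000 = -€10700. All other bidders lose, so their payoff is 0.

Buyer Q -€10700, Buyer J €0, Buyer Y €0, Buyer H €0, Buyer E €0, Buyer P €0.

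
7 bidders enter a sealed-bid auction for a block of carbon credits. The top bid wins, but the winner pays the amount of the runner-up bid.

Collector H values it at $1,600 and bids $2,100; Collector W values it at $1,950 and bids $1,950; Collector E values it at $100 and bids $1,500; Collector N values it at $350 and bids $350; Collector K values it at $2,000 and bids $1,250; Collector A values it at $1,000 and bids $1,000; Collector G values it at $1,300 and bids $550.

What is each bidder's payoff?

Sorted high to low: Collector H $2,100; Collector W $1,950; Collector E $1,500; Collector K $1,250; Collector A $1,000; Collector G $550; Collector N $350.
Collector H has the top bid and wins; the price is the second-highest bid, $1,950.
Collector H's payoff = $1,600 − $1,950 = -$350. All other bidders lose, so their payoff is 0.

Collector H -$350, Collector W $0, Collector E $0, Collector N $0, Collector K $0, Collector A $0, Collector G $0.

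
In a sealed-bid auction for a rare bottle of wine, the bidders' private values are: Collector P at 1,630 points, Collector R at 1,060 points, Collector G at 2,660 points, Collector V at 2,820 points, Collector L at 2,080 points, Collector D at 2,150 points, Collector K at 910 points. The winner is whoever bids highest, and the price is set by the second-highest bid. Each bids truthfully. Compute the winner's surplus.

Bids in descending order: Collector V 2,820 points; Collector G 2,660 points; Collector D 2,150 points; Collector L 2,080 points; Collector P 1,630 points; Collector R 1,060 points; Collector K 910 points.
Collector V wins with the top bid and pays the second-highest, 2,660 points.
Surplus = 2,820 points − 2,660 points = 160 points.

160 points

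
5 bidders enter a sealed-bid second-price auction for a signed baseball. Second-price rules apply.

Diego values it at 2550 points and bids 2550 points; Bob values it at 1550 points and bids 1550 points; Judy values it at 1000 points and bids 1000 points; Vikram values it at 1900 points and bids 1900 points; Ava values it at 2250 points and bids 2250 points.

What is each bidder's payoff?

Ordered from highest: Diego 2550 points > Ava 2250 points > Vikram 1900 points > Bob 1550 points > Judy 1000 points.
Diego has the top bid and wins; the price is the second-highest bid, 2250 points.
Diego's payoff = 2550 points − 2250 points = 300 points. All other bidders lose, so their payoff is 0.

Payoffs: Diego 300 points, Bob 0 points, Judy 0 points, Vikram 0 points, Ava 0 points.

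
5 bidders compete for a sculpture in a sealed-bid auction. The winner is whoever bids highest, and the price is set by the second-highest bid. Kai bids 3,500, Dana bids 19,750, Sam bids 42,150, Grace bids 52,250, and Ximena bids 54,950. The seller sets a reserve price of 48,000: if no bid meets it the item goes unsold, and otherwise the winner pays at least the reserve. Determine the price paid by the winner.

52,250

Ranking the bids: Ximena 54,950 > Grace 52,250 > Sam 42,150 > Dana 19,750 > Kai 3,500.
Ximena has the highest bid, so Ximena wins.
The second-highest bid is 52,250, which exceeds the reserve, so that sets the price.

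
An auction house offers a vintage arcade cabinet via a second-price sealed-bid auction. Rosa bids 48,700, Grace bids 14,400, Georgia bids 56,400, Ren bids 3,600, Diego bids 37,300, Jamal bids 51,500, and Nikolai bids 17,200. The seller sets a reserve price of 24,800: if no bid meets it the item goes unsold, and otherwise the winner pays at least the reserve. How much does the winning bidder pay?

51,500

Sorted high to low: Georgia 56,400; Jamal 51,500; Rosa 48,700; Diego 37,300; Nikolai 17,200; Grace 14,400; Ren 3,600.
Georgia has the highest bid, so Georgia wins.
The second-highest bid is 51,500, which exceeds the reserve, so that sets the price.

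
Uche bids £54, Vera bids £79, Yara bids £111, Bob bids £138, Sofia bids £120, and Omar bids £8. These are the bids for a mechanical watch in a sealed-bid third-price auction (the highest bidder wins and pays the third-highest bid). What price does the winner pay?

Ordered from highest: Bob £138, then Sofia £120, then Yara £111, then Vera £79, then Uche £54, then Omar £8.
Bob is the highest bidder, so Bob wins.
Under the third-price rule, the price is the third-highest bid: £111.

£111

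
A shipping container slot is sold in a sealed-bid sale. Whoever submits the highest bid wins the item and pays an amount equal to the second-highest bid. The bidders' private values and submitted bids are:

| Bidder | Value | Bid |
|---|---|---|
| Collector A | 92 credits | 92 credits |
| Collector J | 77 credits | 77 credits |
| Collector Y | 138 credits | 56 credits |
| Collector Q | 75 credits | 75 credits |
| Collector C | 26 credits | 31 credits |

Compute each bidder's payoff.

Bids in descending order: Collector A 92 credits, then Collector J 77 credits, then Collector Q 75 credits, then Collector Y 56 credits, then Collector C 31 credits.
Collector A has the top bid and wins; the price is the second-highest bid, 77 credits.
Collector A's payoff = 92 credits − 77 credits = 15 credits. All other bidders lose, so their payoff is 0.

Payoffs: Collector A 15 credits, Collector J 0 credits, Collector Y 0 credits, Collector Q 0 credits, Collector C 0 credits.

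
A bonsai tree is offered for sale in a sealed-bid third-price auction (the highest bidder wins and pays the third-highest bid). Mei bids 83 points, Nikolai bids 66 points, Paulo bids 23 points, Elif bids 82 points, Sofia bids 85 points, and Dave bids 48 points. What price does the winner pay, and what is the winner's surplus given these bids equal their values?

Ordered from highest: Sofia 85 points; Mei 83 points; Elif 82 points; Nikolai 66 points; Dave 48 points; Paulo 23 points.
Sofia is the highest bidder, so Sofia wins.
Under the third-price rule, the price is the third-highest bid: 82 points.
Surplus = 85 points − 82 points = 3 points.

The winner pays 82 points for a surplus of 3 points.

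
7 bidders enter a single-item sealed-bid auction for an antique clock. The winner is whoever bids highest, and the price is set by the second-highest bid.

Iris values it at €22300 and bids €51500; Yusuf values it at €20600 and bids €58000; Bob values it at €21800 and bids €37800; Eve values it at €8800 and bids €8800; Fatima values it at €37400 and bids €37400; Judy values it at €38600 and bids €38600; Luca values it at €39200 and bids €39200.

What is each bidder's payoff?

Ranking the bids: Yusuf €58000, then Iris €51500, then Luca €39200, then Judy €38600, then Bob €37800, then Fatima €37400, then Eve €8800.
Yusuf has the top bid and wins; the price is the second-highest bid, €51500.
Yusuf's payoff = €20600 − €51500 = -€30900. All other bidders lose, so their payoff is 0.

Payoffs: Iris €0, Yusuf -€30900, Bob €0, Eve €0, Fatima €0, Judy €0, Luca €0.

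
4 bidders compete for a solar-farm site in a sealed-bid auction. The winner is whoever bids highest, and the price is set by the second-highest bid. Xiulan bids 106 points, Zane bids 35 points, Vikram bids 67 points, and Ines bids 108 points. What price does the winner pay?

Price paid: 106 points.

Ordered from highest: Ines 108 points; Xiulan 106 points; Vikram 67 points; Zane 35 points.
Ines has the highest bid, so Ines wins.
The second-highest bid is 106 points, so that is what Ines pays.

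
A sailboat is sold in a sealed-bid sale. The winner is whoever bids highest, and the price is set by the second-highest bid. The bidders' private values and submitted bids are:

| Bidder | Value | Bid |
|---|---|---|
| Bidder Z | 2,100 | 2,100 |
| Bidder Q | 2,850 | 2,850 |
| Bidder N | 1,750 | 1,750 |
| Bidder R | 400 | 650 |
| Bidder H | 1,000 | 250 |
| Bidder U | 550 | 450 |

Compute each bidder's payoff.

Ranking the bids: Bidder Q 2,850; Bidder Z 2,100; Bidder N 1,750; Bidder R 650; Bidder U 450; Bidder H 250.
Bidder Q has the top bid and wins; the price is the second-highest bid, 2,100.
Bidder Q's payoff = 2,850 − 2,100 = 750. All other bidders lose, so their payoff is 0.

Bidder Z 0, Bidder Q 750, Bidder N 0, Bidder R 0, Bidder H 0, Bidder U 0.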